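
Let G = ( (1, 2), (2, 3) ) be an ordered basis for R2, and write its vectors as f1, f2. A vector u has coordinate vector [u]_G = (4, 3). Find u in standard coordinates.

By definition u = 4f1 + 3f2.
Summing componentwise gives (10, 17).

(10, 17)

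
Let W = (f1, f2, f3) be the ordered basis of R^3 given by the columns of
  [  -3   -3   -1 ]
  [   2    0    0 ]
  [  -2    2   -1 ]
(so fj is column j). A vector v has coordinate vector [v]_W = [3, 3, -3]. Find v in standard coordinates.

By definition v = 3f1 + 3f2 - 3f3.
Summing componentwise gives [-15, 6, 3].

[-15, 6, 3]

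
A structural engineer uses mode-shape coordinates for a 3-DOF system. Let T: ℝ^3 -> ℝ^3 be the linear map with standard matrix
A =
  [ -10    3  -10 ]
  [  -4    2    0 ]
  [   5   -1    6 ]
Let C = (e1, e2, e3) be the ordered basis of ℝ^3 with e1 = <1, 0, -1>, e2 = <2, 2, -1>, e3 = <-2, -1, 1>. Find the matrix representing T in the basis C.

[[2, 0, -1], [-3, -2, 2], [-2, 0, -2]]

Let P have columns e1, ..., e3. Then [T]_C = P^(-1) A P.
Here det P = -1, so P^(-1) is integer; computing A P first and then P^(-1)(A P) gives [[2, 0, -1], [-3, -2, 2], [-2, 0, -2]].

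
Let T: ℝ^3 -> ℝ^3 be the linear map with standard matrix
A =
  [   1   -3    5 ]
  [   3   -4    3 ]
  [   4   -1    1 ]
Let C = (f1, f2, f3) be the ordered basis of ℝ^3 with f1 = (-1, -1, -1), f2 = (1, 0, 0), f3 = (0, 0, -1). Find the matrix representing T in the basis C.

The j-th column of [T]_C is [T(fj)]_C.
T(f1) = A f1 = (-3, -2, -4) = 2f1 - f2 + 2f3, so column 1 is (2, -1, 2).
Repeating for f2, f3 and assembling the columns gives [[2, -3, 3], [-1, -2, -2], [2, -1, -2]].

[[2, -3, 3], [-1, -2, -2], [2, -1, -2]]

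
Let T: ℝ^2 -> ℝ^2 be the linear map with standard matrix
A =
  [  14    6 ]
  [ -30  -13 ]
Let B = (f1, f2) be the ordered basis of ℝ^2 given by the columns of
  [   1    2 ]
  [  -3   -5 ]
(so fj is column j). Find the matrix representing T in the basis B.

Let P have columns f1, f2. Then [T]_B = P^(-1) A P.
Here det P = 1, so P^(-1) is integer; computing A P first and then P^(-1)(A P) gives [[2, 0], [-3, -1]].

[[2, 0], [-3, -1]]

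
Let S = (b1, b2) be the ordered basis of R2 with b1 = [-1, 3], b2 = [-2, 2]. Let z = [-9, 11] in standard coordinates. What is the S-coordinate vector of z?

[z]_S is the unique c with M c = z, where M has columns b1, b2.
System: -c_1 - 2c_2 = -9, 3c_1 + 2c_2 = 11; solving gives c_1 = 1, c_2 = 4.
Check: b1 + 4b2 = [-9, 11].

[1, 4]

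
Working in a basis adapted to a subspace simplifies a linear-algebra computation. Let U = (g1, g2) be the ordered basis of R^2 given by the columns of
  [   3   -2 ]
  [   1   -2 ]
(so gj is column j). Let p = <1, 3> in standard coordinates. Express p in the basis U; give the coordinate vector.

<-1, -2>

[p]_U is the unique c with M c = p, where M has columns g1, g2.
System: 3c_1 - 2c_2 = 1, c_1 - 2c_2 = 3; solving gives c_1 = -1, c_2 = -2.
Check: -g1 - 2g2 = <1, 3>.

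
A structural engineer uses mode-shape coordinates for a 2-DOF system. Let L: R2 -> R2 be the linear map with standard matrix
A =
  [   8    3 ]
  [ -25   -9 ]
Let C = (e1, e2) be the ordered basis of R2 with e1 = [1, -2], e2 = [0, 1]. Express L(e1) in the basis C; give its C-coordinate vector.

Column 1 of [L]_C is the C-coordinate vector of L(e1).
In standard coordinates L(e1) = A e1 = [2, -7].
Converting to C: [2, -7] = 2e1 - 3e2, so the coordinate vector is [2, -3].

[2, -3]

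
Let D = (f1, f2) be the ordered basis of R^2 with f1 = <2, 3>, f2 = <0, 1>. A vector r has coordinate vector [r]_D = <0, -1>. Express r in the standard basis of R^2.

The coordinates say r = 0·f1 - f2; adding the scaled basis vectors gives <0, -1>.

<0, -1>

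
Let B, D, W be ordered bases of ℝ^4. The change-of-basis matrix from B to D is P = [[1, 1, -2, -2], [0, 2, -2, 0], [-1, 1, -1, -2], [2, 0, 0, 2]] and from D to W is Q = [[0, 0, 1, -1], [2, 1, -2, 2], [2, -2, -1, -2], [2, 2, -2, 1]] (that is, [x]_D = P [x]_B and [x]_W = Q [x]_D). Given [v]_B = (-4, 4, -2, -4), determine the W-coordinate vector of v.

(34, -32, 14, -4)

Composing the changes, [v]_W = Q P [v]_B.
Q P = [[-3, 1, -1, -4], [8, 2, -4, 4], [-1, -3, 1, -6], [6, 4, -6, 2]]; applying this to (-4, 4, -2, -4) gives (34, -32, 14, -4).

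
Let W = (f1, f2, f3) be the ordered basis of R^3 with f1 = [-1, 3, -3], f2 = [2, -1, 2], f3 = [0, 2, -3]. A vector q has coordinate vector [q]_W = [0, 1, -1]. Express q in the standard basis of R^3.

By definition q = 0·f1 + f2 - f3.
Summing componentwise gives [2, -3, 5].

[2, -3, 5]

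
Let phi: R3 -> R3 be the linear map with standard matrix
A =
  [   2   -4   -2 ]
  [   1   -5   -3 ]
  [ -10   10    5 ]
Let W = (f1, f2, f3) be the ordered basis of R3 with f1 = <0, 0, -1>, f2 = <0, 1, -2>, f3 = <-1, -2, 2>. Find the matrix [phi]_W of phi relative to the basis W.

Let P have columns f1, ..., f3. Then [phi]_W = P^(-1) A P.
Here det P = -1, so P^(-1) is integer; computing A P first and then P^(-1)(A P) gives [[3, -2, -2], [-1, 1, -1], [-2, 0, -2]].

[[3, -2, -2], [-1, 1, -1], [-2, 0, -2]]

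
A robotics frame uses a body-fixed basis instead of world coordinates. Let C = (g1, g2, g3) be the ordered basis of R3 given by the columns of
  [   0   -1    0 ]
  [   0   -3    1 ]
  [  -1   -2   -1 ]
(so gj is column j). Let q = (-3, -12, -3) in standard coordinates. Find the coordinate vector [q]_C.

[q]_C is the unique c with M c = q, where M has columns g1, ..., g3.
Solving this 3x3 system gives c = (0, 3, -3).
Check: 0·g1 + 3g2 - 3g3 = (-3, -12, -3).

(0, 3, -3)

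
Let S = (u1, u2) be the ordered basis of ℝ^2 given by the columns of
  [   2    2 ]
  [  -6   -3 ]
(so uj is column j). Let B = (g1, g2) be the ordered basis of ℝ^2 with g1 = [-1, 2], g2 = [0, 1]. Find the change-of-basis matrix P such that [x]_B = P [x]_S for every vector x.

Let M have columns uj and N have columns gj. Then for every x, N [x]_B = x = M [x]_S, so P = N^(-1) M.
Since det N = -1, N^(-1) has integer entries; multiplying gives P = [[-2, -2], [-2, 1]].

[[-2, -2], [-2, 1]]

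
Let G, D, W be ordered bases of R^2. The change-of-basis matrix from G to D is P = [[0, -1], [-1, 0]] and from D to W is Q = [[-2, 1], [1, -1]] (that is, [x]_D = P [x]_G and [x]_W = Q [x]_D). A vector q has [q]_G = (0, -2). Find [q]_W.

Apply P to get D-coordinates (2, 0), then Q to get W-coordinates.
The result is [q]_W = (-4, 2).

(-4, 2)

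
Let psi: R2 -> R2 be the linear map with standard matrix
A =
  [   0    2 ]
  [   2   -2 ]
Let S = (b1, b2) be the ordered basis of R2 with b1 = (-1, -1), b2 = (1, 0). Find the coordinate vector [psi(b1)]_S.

(0, -2)

Column 1 of [psi]_S is the S-coordinate vector of psi(b1).
In standard coordinates psi(b1) = A b1 = (-2, 0).
Converting to S: (-2, 0) = 0·b1 - 2b2, so the coordinate vector is (0, -2).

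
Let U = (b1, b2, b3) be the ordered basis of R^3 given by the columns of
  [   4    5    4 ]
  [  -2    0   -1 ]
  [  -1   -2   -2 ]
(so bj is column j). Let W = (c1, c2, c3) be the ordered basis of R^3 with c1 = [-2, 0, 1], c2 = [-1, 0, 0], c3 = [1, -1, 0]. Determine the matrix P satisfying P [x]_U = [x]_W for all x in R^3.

[[-1, -2, -2], [0, -1, 1], [2, 0, 1]]

Column j of P is [bj]_W, since P maps U-coordinates to W-coordinates.
Expressing b1 in W: b1 = -c1 + 0·c2 + 2c3, so column 1 of P is [-1, 0, 2].
Doing the same for each bj gives P = [[-1, -2, -2], [0, -1, 1], [2, 0, 1]].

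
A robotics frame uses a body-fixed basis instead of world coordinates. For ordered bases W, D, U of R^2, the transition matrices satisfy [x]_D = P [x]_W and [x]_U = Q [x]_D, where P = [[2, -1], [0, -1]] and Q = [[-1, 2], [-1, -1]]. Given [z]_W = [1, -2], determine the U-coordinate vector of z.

Apply P to get D-coordinates [4, 2], then Q to get U-coordinates.
The result is [z]_U = [0, -6].

[0, -6]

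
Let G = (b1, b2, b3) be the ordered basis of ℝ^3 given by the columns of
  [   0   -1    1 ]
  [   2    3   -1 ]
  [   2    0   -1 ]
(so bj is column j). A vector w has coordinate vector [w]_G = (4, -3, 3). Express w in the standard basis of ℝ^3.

(6, -4, 5)

By definition w = 4b1 - 3b2 + 3b3.
Summing componentwise gives (6, -4, 5).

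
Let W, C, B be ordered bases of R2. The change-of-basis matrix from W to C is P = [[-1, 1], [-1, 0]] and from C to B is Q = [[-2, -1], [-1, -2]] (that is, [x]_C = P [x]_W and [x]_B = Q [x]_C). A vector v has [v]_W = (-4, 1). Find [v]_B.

Composing the changes, [v]_B = Q P [v]_W.
Q P = [[3, -2], [3, -1]]; applying this to (-4, 1) gives (-14, -13).

(-14, -13)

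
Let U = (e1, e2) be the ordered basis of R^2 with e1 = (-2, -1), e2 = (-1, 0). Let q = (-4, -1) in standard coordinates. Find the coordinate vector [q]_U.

(1, 2)

[q]_U is the unique c with M c = q, where M has columns e1, e2.
System: -2c_1 - c_2 = -4, -c_1 + 0c_2 = -1; solving gives c_1 = 1, c_2 = 2.
Check: e1 + 2e2 = (-4, -1).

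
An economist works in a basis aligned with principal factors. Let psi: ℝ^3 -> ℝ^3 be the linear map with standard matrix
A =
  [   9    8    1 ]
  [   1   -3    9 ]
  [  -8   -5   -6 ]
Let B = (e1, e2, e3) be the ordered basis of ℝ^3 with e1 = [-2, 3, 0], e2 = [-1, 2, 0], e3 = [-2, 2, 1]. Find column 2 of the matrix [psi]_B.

[-3, 3, -2]

Compute psi(e2) = A e2 = [7, -7, -2] in standard coordinates.
Then write this in B-coordinates: solve for y in y_1 e1 + ... + y_3 e3 = [7, -7, -2].
This gives y = [-3, 3, -2], which is column 2 of [psi]_B.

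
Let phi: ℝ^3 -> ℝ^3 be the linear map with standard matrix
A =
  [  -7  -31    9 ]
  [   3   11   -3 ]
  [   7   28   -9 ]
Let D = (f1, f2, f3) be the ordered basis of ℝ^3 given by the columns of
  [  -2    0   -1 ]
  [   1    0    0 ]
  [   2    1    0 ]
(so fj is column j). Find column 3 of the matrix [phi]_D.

Column 3 of [phi]_D is the D-coordinate vector of phi(f3).
In standard coordinates phi(f3) = A f3 = (7, -3, -7).
Converting to D: (7, -3, -7) = -3f1 - f2 - f3, so the coordinate vector is (-3, -1, -1).

(-3, -1, -1)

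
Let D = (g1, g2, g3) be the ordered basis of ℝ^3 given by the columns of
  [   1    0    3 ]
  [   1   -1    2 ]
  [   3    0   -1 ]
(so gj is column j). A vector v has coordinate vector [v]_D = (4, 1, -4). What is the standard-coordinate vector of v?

The coordinates say v = 4g1 + g2 - 4g3; adding the scaled basis vectors gives (-8, -5, 16).

(-8, -5, 16)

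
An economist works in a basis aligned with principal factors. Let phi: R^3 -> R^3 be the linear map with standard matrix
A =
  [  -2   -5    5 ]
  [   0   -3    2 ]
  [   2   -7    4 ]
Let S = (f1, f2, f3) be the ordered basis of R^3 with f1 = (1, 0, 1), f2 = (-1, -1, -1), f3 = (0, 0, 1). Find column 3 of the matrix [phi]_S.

(3, -2, -1)

Compute phi(f3) = A f3 = (5, 2, 4) in standard coordinates.
Then write this in S-coordinates: solve for y in y_1 f1 + ... + y_3 f3 = (5, 2, 4).
This gives y = (3, -2, -1), which is column 3 of [phi]_S.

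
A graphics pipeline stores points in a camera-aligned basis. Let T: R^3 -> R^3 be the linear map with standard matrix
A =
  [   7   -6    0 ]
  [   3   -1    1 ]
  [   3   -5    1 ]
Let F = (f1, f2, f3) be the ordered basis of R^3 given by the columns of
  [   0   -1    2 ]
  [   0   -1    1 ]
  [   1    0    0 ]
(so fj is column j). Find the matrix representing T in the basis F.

[[1, 2, 1], [-2, 3, -2], [-1, 1, 3]]

The j-th column of [T]_F is [T(fj)]_F.
T(f1) = A f1 = <0, 1, 1> = f1 - 2f2 - f3, so column 1 is <1, -2, -1>.
Repeating for f2, f3 and assembling the columns gives [[1, 2, 1], [-2, 3, -2], [-1, 1, 3]].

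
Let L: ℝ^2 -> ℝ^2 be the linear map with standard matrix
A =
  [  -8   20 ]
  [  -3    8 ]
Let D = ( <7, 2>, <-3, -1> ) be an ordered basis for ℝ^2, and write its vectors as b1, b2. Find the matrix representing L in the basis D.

With P the matrix whose columns are b1, b2, [L]_D = P^(-1) A P.
Column by column: L(b1) = A b1 = <-16, -5>; its D-coordinates <-1, 3> give column 1.
Continuing for each basis vector yields [L]_D = [[-1, 1], [3, 1]].

[[-1, 1], [3, 1]]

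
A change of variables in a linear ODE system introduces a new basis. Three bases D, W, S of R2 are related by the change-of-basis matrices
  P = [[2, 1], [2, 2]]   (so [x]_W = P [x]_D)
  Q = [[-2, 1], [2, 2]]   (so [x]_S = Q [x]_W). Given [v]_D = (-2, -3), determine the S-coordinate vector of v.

First [v]_W = P [v]_D = (-7, -10).
Then [v]_S = Q [v]_W = (4, -34).

(4, -34)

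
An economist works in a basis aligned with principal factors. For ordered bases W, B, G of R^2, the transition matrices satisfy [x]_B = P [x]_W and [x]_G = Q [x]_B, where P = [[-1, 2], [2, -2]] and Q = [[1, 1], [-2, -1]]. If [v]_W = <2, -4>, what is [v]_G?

<2, 8>

First [v]_B = P [v]_W = <-10, 12>.
Then [v]_G = Q [v]_B = <2, 8>.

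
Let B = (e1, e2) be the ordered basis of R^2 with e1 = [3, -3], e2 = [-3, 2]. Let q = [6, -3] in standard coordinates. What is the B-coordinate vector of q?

Write q = c_1 e1 + c_2 e2 and solve for the c_i.
System: 3c_1 - 3c_2 = 6, -3c_1 + 2c_2 = -3; solving gives c_1 = -1, c_2 = -3.
Check: -e1 - 3e2 = [6, -3].

[-1, -3]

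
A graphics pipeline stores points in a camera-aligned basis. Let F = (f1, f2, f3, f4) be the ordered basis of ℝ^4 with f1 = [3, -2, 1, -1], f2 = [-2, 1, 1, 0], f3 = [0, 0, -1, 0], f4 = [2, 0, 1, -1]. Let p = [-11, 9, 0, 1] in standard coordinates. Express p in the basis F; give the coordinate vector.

Write p = c_1 f1 + ... + c_4 f4 and solve for the c_i.
Gaussian elimination on [M | p] yields c = (-3, 3, 2, 2).
Check: -3f1 + 3f2 + 2f3 + 2f4 = [-11, 9, 0, 1].

[-3, 3, 2, 2]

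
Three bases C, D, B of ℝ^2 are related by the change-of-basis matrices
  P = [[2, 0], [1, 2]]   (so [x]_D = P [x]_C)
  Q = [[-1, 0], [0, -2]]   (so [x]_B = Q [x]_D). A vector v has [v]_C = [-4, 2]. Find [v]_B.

[8, 0]

Apply P to get D-coordinates [-8, 0], then Q to get B-coordinates.
The result is [v]_B = [8, 0].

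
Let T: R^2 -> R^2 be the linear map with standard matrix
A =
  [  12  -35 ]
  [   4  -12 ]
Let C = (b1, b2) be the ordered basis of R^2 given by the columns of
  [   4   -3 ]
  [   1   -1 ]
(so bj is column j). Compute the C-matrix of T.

[[1, -1], [-3, -1]]

With P the matrix whose columns are b1, b2, [T]_C = P^(-1) A P.
Column by column: T(b1) = A b1 = [13, 4]; its C-coordinates [1, -3] give column 1.
Continuing for each basis vector yields [T]_C = [[1, -1], [-3, -1]].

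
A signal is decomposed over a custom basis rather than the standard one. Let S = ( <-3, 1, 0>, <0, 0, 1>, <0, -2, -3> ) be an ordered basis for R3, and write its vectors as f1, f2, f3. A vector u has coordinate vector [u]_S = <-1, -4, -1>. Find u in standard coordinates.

<3, 1, -1>

The coordinates say u = -f1 - 4f2 - f3; adding the scaled basis vectors gives <3, 1, -1>.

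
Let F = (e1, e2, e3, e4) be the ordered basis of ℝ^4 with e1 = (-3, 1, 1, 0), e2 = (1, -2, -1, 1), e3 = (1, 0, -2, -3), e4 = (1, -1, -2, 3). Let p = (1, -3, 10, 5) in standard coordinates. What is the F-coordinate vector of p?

Write p = c_1 e1 + ... + c_4 e4 and solve for the c_i.
Gaussian elimination on [M | p] yields c = (-2, 2, -4, -3).
Check: -2e1 + 2e2 - 4e3 - 3e4 = (1, -3, 10, 5).

(-2, 2, -4, -3)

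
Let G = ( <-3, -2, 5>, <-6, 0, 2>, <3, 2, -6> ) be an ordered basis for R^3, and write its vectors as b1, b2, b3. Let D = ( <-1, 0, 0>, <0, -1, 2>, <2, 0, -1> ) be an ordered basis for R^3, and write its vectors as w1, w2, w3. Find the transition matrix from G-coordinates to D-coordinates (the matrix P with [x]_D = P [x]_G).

Take x = bj: its G-coordinates are the j-th standard unit vector, so P e_j — column j of P — equals [bj]_D.
b1 = w1 + 2w2 - w3, giving column 1 = <1, 2, -1>; repeating for each j gives P = [[1, 2, 1], [2, 0, -2], [-1, -2, 2]].

[[1, 2, 1], [2, 0, -2], [-1, -2, 2]]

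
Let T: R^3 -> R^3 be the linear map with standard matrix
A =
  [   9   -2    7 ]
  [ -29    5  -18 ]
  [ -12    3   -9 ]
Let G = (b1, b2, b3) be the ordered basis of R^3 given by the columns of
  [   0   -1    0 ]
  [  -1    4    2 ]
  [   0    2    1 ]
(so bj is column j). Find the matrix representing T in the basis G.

Let P have columns b1, ..., b3. Then [T]_G = P^(-1) A P.
Here det P = -1, so P^(-1) is integer; computing A P first and then P^(-1)(A P) gives [[-1, -1, 2], [-2, 3, -3], [1, 0, 3]].

[[-1, -1, 2], [-2, 3, -3], [1, 0, 3]]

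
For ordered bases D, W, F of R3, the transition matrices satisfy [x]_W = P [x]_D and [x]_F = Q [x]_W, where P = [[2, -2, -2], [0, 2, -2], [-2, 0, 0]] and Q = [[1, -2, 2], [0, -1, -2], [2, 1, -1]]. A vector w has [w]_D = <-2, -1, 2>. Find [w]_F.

Composing the changes, [w]_F = Q P [w]_D.
Q P = [[-2, -6, 2], [4, -2, 2], [6, -2, -6]]; applying this to <-2, -1, 2> gives <14, -2, -22>.

<14, -2, -22>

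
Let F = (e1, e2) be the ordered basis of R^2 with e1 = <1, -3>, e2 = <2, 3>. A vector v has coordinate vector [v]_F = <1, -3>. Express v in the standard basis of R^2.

The coordinates say v = e1 - 3e2; adding the scaled basis vectors gives <-5, -12>.

<-5, -12>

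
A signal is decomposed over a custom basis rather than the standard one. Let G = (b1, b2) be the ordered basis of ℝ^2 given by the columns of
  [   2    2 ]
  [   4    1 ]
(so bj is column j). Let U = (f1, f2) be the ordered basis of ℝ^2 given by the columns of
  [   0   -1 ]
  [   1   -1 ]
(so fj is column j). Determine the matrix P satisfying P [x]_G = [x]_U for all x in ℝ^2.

Take x = bj: its G-coordinates are the j-th standard unit vector, so P e_j — column j of P — equals [bj]_U.
b1 = 2f1 - 2f2, giving column 1 = (2, -2); repeating for each j gives P = [[2, -1], [-2, -2]].

[[2, -1], [-2, -2]]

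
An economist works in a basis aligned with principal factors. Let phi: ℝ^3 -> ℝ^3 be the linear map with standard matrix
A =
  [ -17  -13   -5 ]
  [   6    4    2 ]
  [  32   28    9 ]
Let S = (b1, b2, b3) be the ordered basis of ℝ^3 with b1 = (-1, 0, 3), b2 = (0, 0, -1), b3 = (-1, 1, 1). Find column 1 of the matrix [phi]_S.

(-2, -1, 0)

Compute phi(b1) = A b1 = (2, 0, -5) in standard coordinates.
Then write this in S-coordinates: solve for y in y_1 b1 + ... + y_3 b3 = (2, 0, -5).
This gives y = (-2, -1, 0), which is column 1 of [phi]_S.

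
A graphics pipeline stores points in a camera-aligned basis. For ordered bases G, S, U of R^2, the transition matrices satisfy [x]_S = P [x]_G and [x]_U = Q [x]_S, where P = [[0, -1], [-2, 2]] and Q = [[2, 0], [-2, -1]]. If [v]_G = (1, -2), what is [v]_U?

Composing the changes, [v]_U = Q P [v]_G.
Q P = [[0, -2], [2, 0]]; applying this to (1, -2) gives (4, 2).

(4, 2)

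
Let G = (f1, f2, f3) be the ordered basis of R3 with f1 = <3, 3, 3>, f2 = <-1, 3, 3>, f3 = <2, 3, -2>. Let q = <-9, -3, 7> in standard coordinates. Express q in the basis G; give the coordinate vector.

[q]_G is the unique c with M c = q, where M has columns f1, ..., f3.
Solving this 3x3 system gives c = (-1, 2, -2).
Check: -f1 + 2f2 - 2f3 = <-9, -3, 7>.

<-1, 2, -2>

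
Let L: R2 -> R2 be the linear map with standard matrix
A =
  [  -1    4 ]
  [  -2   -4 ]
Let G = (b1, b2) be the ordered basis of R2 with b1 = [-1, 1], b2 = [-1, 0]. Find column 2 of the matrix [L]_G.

Column 2 of [L]_G is the G-coordinate vector of L(b2).
In standard coordinates L(b2) = A b2 = [1, 2].
Converting to G: [1, 2] = 2b1 - 3b2, so the coordinate vector is [2, -3].

[2, -3]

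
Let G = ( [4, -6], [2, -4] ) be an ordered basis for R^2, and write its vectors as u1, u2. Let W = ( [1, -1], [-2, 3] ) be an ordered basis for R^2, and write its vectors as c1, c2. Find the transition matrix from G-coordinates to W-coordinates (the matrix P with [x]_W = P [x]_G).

[[0, -2], [-2, -2]]

Take x = uj: its G-coordinates are the j-th standard unit vector, so P e_j — column j of P — equals [uj]_W.
u1 = 0·c1 - 2c2, giving column 1 = [0, -2]; repeating for each j gives P = [[0, -2], [-2, -2]].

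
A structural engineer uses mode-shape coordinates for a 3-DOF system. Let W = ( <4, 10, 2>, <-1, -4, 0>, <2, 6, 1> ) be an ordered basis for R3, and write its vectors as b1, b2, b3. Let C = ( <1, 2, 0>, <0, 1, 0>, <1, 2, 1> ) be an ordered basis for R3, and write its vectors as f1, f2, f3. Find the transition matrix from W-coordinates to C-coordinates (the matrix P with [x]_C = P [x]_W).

Take x = bj: its W-coordinates are the j-th standard unit vector, so P e_j — column j of P — equals [bj]_C.
b1 = 2f1 + 2f2 + 2f3, giving column 1 = <2, 2, 2>; repeating for each j gives P = [[2, -1, 1], [2, -2, 2], [2, 0, 1]].

[[2, -1, 1], [2, -2, 2], [2, 0, 1]]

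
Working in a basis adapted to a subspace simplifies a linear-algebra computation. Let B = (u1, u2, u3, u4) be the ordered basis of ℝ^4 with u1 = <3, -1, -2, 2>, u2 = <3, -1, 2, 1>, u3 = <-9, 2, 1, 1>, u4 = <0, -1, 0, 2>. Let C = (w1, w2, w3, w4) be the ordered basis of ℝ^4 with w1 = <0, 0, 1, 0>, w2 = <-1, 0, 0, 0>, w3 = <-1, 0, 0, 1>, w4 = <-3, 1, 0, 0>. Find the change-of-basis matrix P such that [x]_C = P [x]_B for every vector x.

[[-2, 2, 1, 0], [-2, -1, 2, 1], [2, 1, 1, 2], [-1, -1, 2, -1]]

Take x = uj: its B-coordinates are the j-th standard unit vector, so P e_j — column j of P — equals [uj]_C.
u1 = -2w1 - 2w2 + 2w3 - w4, giving column 1 = <-2, -2, 2, -1>; repeating for each j gives P = [[-2, 2, 1, 0], [-2, -1, 2, 1], [2, 1, 1, 2], [-1, -1, 2, -1]].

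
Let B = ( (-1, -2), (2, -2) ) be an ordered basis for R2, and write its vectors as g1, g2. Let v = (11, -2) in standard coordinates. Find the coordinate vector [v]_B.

(-3, 4)

[v]_B is the unique c with M c = v, where M has columns g1, g2.
System: -c_1 + 2c_2 = 11, -2c_1 - 2c_2 = -2; solving gives c_1 = -3, c_2 = 4.
Check: -3g1 + 4g2 = (11, -2).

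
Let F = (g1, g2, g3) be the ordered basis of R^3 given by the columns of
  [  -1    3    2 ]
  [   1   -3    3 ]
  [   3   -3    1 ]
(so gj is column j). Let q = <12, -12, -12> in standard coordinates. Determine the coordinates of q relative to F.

We seek scalars with c_1 g1 + ... + c_3 g3 = q; equivalently solve M c = q where the columns of M are g1, ..., g3.
Row-reducing the augmented matrix [M | q] gives c = (0, 4, 0).
Check: 0·g1 + 4g2 + 0·g3 = <12, -12, -12>.

<0, 4, 0>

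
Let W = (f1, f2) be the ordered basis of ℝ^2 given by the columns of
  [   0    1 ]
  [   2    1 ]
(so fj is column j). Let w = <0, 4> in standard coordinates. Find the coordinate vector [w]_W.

<2, 0>

Write w = c_1 f1 + c_2 f2 and solve for the c_i.
System: 0c_1 + c_2 = 0, 2c_1 + c_2 = 4; solving gives c_1 = 2, c_2 = 0.
Check: 2f1 + 0·f2 = <0, 4>.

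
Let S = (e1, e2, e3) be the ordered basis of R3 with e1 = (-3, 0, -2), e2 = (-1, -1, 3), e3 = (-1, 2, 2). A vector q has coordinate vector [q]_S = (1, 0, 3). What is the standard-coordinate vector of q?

The coordinates say q = e1 + 0·e2 + 3e3; adding the scaled basis vectors gives (-6, 6, 4).

(-6, 6, 4)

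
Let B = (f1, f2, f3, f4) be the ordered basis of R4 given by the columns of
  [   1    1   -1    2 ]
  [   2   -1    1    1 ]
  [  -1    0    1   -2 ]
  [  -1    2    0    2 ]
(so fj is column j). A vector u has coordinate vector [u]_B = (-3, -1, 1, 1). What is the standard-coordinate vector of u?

(-3, -3, 2, 3)

u = M [u]_B, where M has columns f1, ..., f4.
Carrying out the matrix-vector product, u = (-3, -3, 2, 3).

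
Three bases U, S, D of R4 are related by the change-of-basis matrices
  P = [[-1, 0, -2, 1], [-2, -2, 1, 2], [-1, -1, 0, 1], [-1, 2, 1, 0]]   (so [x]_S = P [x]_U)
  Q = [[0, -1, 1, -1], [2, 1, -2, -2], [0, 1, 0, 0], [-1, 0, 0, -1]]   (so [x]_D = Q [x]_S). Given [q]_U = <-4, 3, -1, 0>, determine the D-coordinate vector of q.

<-9, -7, 1, -15>

Apply P to get S-coordinates <6, 1, 1, 9>, then Q to get D-coordinates.
The result is [q]_D = <-9, -7, 1, -15>.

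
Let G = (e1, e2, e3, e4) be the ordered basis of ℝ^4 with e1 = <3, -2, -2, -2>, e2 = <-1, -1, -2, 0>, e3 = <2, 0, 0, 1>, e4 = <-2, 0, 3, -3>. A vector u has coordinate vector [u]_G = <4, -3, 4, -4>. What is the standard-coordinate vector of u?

<31, -5, -14, 8>

u = M [u]_G, where M has columns e1, ..., e4.
Carrying out the matrix-vector product, u = <31, -5, -14, 8>.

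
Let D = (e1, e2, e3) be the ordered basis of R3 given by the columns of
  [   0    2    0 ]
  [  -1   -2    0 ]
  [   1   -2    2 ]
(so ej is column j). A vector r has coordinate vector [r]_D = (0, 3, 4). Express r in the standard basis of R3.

(6, -6, 2)

The coordinates say r = 0·e1 + 3e2 + 4e3; adding the scaled basis vectors gives (6, -6, 2).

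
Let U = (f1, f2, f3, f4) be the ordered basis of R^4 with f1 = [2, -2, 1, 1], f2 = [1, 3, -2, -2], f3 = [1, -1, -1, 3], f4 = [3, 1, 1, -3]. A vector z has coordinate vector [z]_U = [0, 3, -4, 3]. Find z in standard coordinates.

By definition z = 0·f1 + 3f2 - 4f3 + 3f4.
Summing componentwise gives [8, 16, 1, -27].

[8, 16, 1, -27]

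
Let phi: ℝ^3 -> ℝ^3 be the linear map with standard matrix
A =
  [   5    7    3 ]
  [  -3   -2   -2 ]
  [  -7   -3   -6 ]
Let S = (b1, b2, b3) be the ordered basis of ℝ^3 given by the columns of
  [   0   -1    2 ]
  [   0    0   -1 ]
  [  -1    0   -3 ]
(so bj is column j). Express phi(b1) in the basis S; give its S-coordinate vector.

Column 1 of [phi]_S is the S-coordinate vector of phi(b1).
In standard coordinates phi(b1) = A b1 = <-3, 2, 6>.
Converting to S: <-3, 2, 6> = 0·b1 - b2 - 2b3, so the coordinate vector is <0, -1, -2>.

<0, -1, -2>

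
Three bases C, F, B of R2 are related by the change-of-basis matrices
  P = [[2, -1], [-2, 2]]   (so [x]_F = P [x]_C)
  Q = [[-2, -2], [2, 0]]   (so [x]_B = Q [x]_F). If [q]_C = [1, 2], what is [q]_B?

Apply P to get F-coordinates [0, 2], then Q to get B-coordinates.
The result is [q]_B = [-4, 0].

[-4, 0]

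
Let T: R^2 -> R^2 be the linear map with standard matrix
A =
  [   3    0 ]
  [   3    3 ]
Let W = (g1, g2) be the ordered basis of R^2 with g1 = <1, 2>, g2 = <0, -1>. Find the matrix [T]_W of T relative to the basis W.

Let P have columns g1, g2. Then [T]_W = P^(-1) A P.
Here det P = -1, so P^(-1) is integer; computing A P first and then P^(-1)(A P) gives [[3, 0], [-3, 3]].

[[3, 0], [-3, 3]]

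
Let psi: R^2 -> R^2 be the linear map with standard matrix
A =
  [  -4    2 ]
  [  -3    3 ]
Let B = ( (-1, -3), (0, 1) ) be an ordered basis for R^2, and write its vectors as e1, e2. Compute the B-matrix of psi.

Let P have columns e1, e2. Then [psi]_B = P^(-1) A P.
Here det P = -1, so P^(-1) is integer; computing A P first and then P^(-1)(A P) gives [[2, -2], [0, -3]].

[[2, -2], [0, -3]]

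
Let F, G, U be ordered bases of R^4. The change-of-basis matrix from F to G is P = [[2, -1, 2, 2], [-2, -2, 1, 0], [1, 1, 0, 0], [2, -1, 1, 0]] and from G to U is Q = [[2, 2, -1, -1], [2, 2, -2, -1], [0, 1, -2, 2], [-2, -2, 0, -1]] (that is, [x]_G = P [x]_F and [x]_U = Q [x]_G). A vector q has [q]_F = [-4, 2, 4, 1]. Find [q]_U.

Apply P to get G-coordinates [0, 8, -2, -6], then Q to get U-coordinates.
The result is [q]_U = [24, 26, 0, -10].

[24, 26, 0, -10]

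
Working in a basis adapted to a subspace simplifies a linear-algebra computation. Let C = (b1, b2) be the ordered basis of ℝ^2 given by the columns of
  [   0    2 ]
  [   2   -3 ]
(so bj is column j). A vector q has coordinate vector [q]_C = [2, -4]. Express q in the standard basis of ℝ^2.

[-8, 16]

By definition q = 2b1 - 4b2.
Summing componentwise gives [-8, 16].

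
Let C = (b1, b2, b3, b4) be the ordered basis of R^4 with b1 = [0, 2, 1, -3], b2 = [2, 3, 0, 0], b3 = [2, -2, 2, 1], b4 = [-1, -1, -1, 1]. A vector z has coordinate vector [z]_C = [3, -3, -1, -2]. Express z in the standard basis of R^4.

[-6, 1, 3, -12]

z = M [z]_C, where M has columns b1, ..., b4.
Carrying out the matrix-vector product, z = [-6, 1, 3, -12].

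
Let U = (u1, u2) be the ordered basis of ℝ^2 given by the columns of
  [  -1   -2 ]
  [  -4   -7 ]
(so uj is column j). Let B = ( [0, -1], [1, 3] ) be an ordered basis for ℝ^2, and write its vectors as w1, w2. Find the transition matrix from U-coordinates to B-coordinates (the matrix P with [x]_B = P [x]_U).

Let M have columns uj and N have columns wj. Then for every x, N [x]_B = x = M [x]_U, so P = N^(-1) M.
Since det N = 1, N^(-1) has integer entries; multiplying gives P = [[1, 1], [-1, -2]].

[[1, 1], [-1, -2]]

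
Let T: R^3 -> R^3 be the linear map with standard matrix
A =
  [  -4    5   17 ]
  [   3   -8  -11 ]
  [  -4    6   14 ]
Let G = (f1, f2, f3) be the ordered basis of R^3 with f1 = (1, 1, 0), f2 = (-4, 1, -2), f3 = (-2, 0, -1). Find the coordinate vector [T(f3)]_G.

(3, 2, 2)

Compute T(f3) = A f3 = (-9, 5, -6) in standard coordinates.
Then write this in G-coordinates: solve for y in y_1 f1 + ... + y_3 f3 = (-9, 5, -6).
This gives y = (3, 2, 2), which is column 3 of [T]_G.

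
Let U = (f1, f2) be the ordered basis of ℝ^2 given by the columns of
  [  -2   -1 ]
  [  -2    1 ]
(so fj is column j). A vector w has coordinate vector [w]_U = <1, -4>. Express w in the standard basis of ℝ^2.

w = M [w]_U, where M has columns f1, f2.
Carrying out the matrix-vector product, w = <2, -6>.

<2, -6>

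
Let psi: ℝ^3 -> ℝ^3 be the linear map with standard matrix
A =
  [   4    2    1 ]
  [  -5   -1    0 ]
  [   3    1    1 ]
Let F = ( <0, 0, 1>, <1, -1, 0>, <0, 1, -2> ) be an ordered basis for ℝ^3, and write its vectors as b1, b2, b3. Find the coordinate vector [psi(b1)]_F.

<3, 1, 1>

Column 1 of [psi]_F is the F-coordinate vector of psi(b1).
In standard coordinates psi(b1) = A b1 = <1, 0, 1>.
Converting to F: <1, 0, 1> = 3b1 + b2 + b3, so the coordinate vector is <3, 1, 1>.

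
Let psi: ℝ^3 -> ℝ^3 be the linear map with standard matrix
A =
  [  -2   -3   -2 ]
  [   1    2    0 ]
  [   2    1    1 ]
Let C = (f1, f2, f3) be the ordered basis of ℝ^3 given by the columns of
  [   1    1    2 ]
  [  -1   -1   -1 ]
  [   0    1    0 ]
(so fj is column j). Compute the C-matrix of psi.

[[0, 1, -2], [1, 2, 3], [0, -2, -1]]

The j-th column of [psi]_C is [psi(fj)]_C.
psi(f1) = A f1 = (1, -1, 1) = 0·f1 + f2 + 0·f3, so column 1 is (0, 1, 0).
Repeating for f2, f3 and assembling the columns gives [[0, 1, -2], [1, 2, 3], [0, -2, -1]].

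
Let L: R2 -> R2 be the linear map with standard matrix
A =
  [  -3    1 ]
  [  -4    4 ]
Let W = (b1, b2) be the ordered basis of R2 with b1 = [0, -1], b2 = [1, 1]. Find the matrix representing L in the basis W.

The j-th column of [L]_W is [L(bj)]_W.
L(b1) = A b1 = [-1, -4] = 3b1 - b2, so column 1 is [3, -1].
Repeating for b2 and assembling the columns gives [[3, -2], [-1, -2]].

[[3, -2], [-1, -2]]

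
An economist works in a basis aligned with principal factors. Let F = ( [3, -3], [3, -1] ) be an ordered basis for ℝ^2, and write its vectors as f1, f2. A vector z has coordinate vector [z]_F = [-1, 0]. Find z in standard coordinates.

The coordinates say z = -f1 + 0·f2; adding the scaled basis vectors gives [-3, 3].

[-3, 3]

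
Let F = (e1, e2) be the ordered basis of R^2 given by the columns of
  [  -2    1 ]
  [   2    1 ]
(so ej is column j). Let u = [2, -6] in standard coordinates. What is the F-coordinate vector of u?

[-2, -2]

Write u = c_1 e1 + c_2 e2 and solve for the c_i.
System: -2c_1 + c_2 = 2, 2c_1 + c_2 = -6; solving gives c_1 = -2, c_2 = -2.
Check: -2e1 - 2e2 = [2, -6].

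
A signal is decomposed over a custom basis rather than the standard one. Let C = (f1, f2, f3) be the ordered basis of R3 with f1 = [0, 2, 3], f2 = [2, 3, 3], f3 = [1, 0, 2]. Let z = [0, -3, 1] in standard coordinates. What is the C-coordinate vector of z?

[0, -1, 2]

We seek scalars with c_1 f1 + ... + c_3 f3 = z; equivalently solve M c = z where the columns of M are f1, ..., f3.
Gaussian elimination on [M | z] yields c = (0, -1, 2).
Check: 0·f1 - f2 + 2f3 = [0, -3, 1].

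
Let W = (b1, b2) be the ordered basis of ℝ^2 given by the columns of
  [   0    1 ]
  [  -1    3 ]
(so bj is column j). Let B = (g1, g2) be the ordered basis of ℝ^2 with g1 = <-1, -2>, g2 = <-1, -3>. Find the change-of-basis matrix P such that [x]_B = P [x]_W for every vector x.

Take x = bj: its W-coordinates are the j-th standard unit vector, so P e_j — column j of P — equals [bj]_B.
b1 = -g1 + g2, giving column 1 = <-1, 1>; repeating for each j gives P = [[-1, 0], [1, -1]].

[[-1, 0], [1, -1]]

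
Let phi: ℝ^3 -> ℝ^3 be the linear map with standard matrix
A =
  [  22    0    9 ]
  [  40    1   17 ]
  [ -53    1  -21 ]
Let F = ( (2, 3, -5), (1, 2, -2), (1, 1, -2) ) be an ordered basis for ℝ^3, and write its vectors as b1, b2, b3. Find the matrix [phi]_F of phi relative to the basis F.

Let P have columns b1, ..., b3. Then [phi]_F = P^(-1) A P.
Here det P = 1, so P^(-1) is integer; computing A P first and then P^(-1)(A P) gives [[0, 1, 2], [-1, 3, 1], [0, -1, -1]].

[[0, 1, 2], [-1, 3, 1], [0, -1, -1]]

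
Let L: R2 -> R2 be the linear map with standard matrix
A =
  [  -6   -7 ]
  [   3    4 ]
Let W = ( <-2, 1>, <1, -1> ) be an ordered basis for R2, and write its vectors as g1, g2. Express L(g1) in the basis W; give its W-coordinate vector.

Column 1 of [L]_W is the W-coordinate vector of L(g1).
In standard coordinates L(g1) = A g1 = <5, -2>.
Converting to W: <5, -2> = -3g1 - g2, so the coordinate vector is <-3, -1>.

<-3, -1>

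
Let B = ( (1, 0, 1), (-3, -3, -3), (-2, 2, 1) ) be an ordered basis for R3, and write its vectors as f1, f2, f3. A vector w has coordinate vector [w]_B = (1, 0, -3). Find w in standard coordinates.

w = M [w]_B, where M has columns f1, ..., f3.
Carrying out the matrix-vector product, w = (7, -6, -2).

(7, -6, -2)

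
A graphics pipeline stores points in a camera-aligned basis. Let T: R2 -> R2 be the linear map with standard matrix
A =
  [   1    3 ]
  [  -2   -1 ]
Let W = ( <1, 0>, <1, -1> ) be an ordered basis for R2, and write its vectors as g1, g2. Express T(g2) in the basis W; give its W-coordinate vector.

Column 2 of [T]_W is the W-coordinate vector of T(g2).
In standard coordinates T(g2) = A g2 = <-2, -1>.
Converting to W: <-2, -1> = -3g1 + g2, so the coordinate vector is <-3, 1>.

<-3, 1>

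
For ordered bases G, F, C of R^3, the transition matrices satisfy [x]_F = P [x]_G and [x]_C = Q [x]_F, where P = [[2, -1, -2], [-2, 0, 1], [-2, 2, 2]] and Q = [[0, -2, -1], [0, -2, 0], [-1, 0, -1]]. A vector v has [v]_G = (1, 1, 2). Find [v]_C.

(-4, 0, -1)

Apply P to get F-coordinates (-3, 0, 4), then Q to get C-coordinates.
The result is [v]_C = (-4, 0, -1).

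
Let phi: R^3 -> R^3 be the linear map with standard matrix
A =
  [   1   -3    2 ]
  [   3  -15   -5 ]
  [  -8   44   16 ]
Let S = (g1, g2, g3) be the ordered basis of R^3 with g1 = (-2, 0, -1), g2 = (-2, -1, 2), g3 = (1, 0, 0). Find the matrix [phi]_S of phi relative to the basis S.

Let P have columns g1, ..., g3. Then [phi]_S = P^(-1) A P.
Here det P = -1, so P^(-1) is integer; computing A P first and then P^(-1)(A P) gives [[2, -2, 2], [1, 1, -3], [2, 3, -1]].

[[2, -2, 2], [1, 1, -3], [2, 3, -1]]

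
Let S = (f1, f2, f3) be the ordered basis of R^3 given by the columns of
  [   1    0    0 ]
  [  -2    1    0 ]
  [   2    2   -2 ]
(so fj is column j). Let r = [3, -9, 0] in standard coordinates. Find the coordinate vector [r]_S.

We seek scalars with c_1 f1 + ... + c_3 f3 = r; equivalently solve M c = r where the columns of M are f1, ..., f3.
Row-reducing the augmented matrix [M | r] gives c = (3, -3, 0).
Check: 3f1 - 3f2 + 0·f3 = [3, -9, 0].

[3, -3, 0]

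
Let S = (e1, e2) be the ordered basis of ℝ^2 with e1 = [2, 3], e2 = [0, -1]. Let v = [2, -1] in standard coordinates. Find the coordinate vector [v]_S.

[1, 4]

We seek scalars with c_1 e1 + c_2 e2 = v; equivalently solve M c = v where the columns of M are e1, e2.
System: 2c_1 + 0c_2 = 2, 3c_1 - c_2 = -1; solving gives c_1 = 1, c_2 = 4.
Check: e1 + 4e2 = [2, -1].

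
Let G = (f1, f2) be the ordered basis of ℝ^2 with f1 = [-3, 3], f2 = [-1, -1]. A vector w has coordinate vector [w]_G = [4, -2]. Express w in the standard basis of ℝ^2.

[-10, 14]

By definition w = 4f1 - 2f2.
Summing componentwise gives [-10, 14].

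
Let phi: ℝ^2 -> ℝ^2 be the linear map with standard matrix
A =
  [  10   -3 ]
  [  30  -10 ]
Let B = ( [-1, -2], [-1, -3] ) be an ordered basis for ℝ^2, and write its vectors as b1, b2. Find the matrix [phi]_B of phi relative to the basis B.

[[2, 3], [2, -2]]

The j-th column of [phi]_B is [phi(bj)]_B.
phi(b1) = A b1 = [-4, -10] = 2b1 + 2b2, so column 1 is [2, 2].
Repeating for b2 and assembling the columns gives [[2, 3], [2, -2]].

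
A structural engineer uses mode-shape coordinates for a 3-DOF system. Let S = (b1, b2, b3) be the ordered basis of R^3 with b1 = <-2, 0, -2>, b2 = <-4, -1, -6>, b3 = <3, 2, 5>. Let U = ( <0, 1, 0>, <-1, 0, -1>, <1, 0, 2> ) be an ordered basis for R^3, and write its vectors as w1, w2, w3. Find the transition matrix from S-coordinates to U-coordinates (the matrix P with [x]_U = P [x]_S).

[[0, -1, 2], [2, 2, -1], [0, -2, 2]]

Let M have columns bj and N have columns wj. Then for every x, N [x]_U = x = M [x]_S, so P = N^(-1) M.
Since det N = 1, N^(-1) has integer entries; multiplying gives P = [[0, -1, 2], [2, 2, -1], [0, -2, 2]].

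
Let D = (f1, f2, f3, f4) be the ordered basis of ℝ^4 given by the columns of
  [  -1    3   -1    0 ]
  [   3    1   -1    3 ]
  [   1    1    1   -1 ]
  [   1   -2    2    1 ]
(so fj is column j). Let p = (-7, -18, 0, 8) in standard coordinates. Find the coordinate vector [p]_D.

We seek scalars with c_1 f1 + ... + c_4 f4 = p; equivalently solve M c = p where the columns of M are f1, ..., f4.
Row-reducing the augmented matrix [M | p] gives c = (-3, -2, 4, -1).
Check: -3f1 - 2f2 + 4f3 - f4 = (-7, -18, 0, 8).

(-3, -2, 4, -1)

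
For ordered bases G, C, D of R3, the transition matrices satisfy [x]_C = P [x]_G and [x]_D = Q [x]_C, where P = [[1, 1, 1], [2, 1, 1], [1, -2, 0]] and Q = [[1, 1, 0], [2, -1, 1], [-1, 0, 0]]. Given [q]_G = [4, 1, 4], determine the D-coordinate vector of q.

Apply P to get C-coordinates [9, 13, 2], then Q to get D-coordinates.
The result is [q]_D = [22, 7, -9].

[22, 7, -9]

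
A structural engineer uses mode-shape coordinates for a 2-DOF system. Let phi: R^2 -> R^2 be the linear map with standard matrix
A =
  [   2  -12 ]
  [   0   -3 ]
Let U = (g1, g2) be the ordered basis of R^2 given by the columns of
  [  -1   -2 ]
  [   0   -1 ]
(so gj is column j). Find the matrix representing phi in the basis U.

[[2, -2], [0, -3]]

Let P have columns g1, g2. Then [phi]_U = P^(-1) A P.
Here det P = 1, so P^(-1) is integer; computing A P first and then P^(-1)(A P) gives [[2, -2], [0, -3]].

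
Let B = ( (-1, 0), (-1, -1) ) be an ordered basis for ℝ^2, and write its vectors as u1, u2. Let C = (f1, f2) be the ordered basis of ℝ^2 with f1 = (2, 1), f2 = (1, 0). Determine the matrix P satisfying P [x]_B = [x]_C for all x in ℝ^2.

Take x = uj: its B-coordinates are the j-th standard unit vector, so P e_j — column j of P — equals [uj]_C.
u1 = 0·f1 - f2, giving column 1 = (0, -1); repeating for each j gives P = [[0, -1], [-1, 1]].

[[0, -1], [-1, 1]]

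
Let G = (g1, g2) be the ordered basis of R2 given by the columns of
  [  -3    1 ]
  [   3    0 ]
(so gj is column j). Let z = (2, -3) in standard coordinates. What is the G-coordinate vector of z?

(-1, -1)

We seek scalars with c_1 g1 + c_2 g2 = z; equivalently solve M c = z where the columns of M are g1, g2.
System: -3c_1 + c_2 = 2, 3c_1 + 0c_2 = -3; solving gives c_1 = -1, c_2 = -1.
Check: -g1 - g2 = (2, -3).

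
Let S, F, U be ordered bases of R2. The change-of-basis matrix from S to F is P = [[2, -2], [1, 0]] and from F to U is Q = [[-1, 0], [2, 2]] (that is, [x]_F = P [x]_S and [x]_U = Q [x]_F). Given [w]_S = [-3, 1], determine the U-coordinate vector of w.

[8, -22]

First [w]_F = P [w]_S = [-8, -3].
Then [w]_U = Q [w]_F = [8, -22].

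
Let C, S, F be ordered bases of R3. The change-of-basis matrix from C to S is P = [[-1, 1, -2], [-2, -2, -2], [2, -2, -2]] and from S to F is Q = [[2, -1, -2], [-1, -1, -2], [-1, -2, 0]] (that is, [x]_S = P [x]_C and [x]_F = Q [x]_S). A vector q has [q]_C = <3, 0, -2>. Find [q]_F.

First [q]_S = P [q]_C = <1, -2, 10>.
Then [q]_F = Q [q]_S = <-16, -19, 3>.

<-16, -19, 3>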